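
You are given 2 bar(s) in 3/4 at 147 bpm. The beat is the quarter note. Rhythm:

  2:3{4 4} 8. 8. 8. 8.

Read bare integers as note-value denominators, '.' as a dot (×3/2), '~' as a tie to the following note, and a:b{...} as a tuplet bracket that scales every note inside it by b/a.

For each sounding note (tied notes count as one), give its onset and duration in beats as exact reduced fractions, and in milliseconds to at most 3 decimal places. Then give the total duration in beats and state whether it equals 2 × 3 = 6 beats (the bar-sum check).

1) 0.0ms=0b +612.245ms=3/2b
2) 612.245ms=3/2b +612.245ms=3/2b
3) 1224.49ms=3b +306.122ms=3/4b
4) 1530.612ms=15/4b +306.122ms=3/4b
5) 1836.735ms=9/2b +306.122ms=3/4b
6) 2142.857ms=21/4b +306.122ms=3/4b
Σ=6b of 6 (147bpm 3/4) — PASS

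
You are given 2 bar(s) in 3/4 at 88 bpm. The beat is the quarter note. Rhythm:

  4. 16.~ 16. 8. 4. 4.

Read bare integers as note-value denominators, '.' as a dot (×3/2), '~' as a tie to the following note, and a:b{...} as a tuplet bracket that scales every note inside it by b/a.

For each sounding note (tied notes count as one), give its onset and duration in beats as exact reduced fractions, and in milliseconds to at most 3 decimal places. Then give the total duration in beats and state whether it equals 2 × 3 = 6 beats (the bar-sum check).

1) 0.0ms=0b +1022.727ms=3/2b
2) 1022.727ms=3/2b +511.364ms=3/4b
3) 1534.091ms=9/4b +511.364ms=3/4b
4) 2045.455ms=3b +1022.727ms=3/2b
5) 3068.182ms=9/2b +1022.727ms=3/2b
Σ=6b of 6 (88bpm 3/4) — PASS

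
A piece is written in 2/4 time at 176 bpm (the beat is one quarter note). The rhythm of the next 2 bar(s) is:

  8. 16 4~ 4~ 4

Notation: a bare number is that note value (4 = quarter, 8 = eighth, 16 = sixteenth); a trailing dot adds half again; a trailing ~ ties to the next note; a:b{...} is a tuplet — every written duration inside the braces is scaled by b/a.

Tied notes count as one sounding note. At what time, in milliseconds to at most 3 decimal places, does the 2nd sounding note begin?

note 2 onset = 3/4b = 255.682ms

1. 0.0ms @ 0 + 255.682ms (3/4)
2. 255.682ms @ 3/4 + 85.227ms (1/4)
3. 340.909ms @ 1 + 1022.727ms (3)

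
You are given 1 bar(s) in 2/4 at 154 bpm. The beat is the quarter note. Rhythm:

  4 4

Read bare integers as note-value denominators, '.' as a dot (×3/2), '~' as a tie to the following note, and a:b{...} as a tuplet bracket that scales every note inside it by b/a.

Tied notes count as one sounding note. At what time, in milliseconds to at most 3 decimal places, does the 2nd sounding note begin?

note 2 onset = 1b = 389.61ms

1. 0.0ms @ 0 + 389.61ms (1)
2. 389.61ms @ 1 + 389.61ms (1)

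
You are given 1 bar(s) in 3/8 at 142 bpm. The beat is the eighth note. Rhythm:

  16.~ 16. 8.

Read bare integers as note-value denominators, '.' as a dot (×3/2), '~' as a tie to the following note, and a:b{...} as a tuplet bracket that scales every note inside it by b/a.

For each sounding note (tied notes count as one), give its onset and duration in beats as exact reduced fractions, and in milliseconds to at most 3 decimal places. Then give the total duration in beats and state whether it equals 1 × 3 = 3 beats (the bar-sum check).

1) 0.0ms=0b +633.803ms=3/2b
2) 633.803ms=3/2b +633.803ms=3/2b
Σ=3b of 3 (142bpm 3/8) — PASS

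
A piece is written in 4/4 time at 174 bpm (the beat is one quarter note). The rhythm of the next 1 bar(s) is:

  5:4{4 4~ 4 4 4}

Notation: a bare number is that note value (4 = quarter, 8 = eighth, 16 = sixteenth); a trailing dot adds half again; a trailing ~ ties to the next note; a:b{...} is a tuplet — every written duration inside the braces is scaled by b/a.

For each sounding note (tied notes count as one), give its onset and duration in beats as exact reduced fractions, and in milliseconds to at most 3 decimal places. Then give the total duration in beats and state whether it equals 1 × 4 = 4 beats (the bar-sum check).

1) 0.0ms=0b +275.862ms=4/5b
2) 275.862ms=4/5b +551.724ms=8/5b
3) 827.586ms=12/5b +275.862ms=4/5b
4) 1103.448ms=16/5b +275.862ms=4/5b
Σ=4b of 4 (174bpm 4/4) — PASS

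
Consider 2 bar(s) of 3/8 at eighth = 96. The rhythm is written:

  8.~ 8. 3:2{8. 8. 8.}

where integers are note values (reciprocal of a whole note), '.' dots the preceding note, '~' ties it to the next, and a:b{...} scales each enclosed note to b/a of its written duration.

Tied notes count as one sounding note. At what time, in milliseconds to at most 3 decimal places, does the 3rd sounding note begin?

1. 0.0ms @ 0 + 1875.0ms (3)
2. 1875.0ms @ 3 + 625.0ms (1)
3. 2500.0ms @ 4 + 625.0ms (1)
4. 3125.0ms @ 5 + 625.0ms (1)

note 3 onset = 4b = 2500.0ms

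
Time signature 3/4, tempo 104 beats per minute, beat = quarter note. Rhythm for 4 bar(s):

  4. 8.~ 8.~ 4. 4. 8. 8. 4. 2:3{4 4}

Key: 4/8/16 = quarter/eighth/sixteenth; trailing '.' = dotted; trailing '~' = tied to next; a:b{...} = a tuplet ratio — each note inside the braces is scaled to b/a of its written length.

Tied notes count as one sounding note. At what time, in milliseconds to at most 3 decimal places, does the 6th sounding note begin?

1. 0.0ms @ 0 + 865.385ms (3/2)
2. 865.385ms @ 3/2 + 1730.769ms (3)
3. 2596.154ms @ 9/2 + 865.385ms (3/2)
4. 3461.538ms @ 6 + 432.692ms (3/4)
5. 3894.231ms @ 27/4 + 432.692ms (3/4)
6. 4326.923ms @ 15/2 + 865.385ms (3/2)
7. 5192.308ms @ 9 + 865.385ms (3/2)
8. 6057.692ms @ 21/2 + 865.385ms (3/2)

note 6 onset = 15/2b = 4326.923ms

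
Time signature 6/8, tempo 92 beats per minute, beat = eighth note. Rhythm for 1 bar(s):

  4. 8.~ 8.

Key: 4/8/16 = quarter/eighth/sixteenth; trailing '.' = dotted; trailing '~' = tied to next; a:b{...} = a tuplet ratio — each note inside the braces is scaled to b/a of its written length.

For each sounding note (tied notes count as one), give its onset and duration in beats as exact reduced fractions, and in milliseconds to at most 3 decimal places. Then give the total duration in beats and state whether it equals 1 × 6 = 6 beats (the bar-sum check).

1) 0.0ms=0b +1956.522ms=3b
2) 1956.522ms=3b +1956.522ms=3b
Σ=6b of 6 (92bpm 6/8) — PASS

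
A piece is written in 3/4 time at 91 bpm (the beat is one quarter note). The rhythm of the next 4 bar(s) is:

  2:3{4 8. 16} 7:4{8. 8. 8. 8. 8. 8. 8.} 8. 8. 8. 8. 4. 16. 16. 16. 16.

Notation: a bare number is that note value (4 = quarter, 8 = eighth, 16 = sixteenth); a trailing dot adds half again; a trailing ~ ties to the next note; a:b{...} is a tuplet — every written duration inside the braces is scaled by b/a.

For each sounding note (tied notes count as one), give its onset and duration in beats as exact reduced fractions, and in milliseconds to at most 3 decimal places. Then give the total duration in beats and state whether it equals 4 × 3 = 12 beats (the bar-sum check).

1) 0.0ms=0b +989.011ms=3/2b
2) 989.011ms=3/2b +741.758ms=9/8b
3) 1730.769ms=21/8b +247.253ms=3/8b
4) 1978.022ms=3b +282.575ms=3/7b
5) 2260.597ms=24/7b +282.575ms=3/7b
6) 2543.171ms=27/7b +282.575ms=3/7b
7) 2825.746ms=30/7b +282.575ms=3/7b
8) 3108.32ms=33/7b +282.575ms=3/7b
9) 3390.895ms=36/7b +282.575ms=3/7b
10) 3673.469ms=39/7b +282.575ms=3/7b
11) 3956.044ms=6b +494.505ms=3/4b
12) 4450.549ms=27/4b +494.505ms=3/4b
13) 4945.055ms=15/2b +494.505ms=3/4b
14) 5439.56ms=33/4b +494.505ms=3/4b
15) 5934.066ms=9b +989.011ms=3/2b
16) 6923.077ms=21/2b +247.253ms=3/8b
17) 7170.33ms=87/8b +247.253ms=3/8b
18) 7417.582ms=45/4b +247.253ms=3/8b
19) 7664.835ms=93/8b +247.253ms=3/8b
Σ=12b of 12 (91bpm 3/4) — PASS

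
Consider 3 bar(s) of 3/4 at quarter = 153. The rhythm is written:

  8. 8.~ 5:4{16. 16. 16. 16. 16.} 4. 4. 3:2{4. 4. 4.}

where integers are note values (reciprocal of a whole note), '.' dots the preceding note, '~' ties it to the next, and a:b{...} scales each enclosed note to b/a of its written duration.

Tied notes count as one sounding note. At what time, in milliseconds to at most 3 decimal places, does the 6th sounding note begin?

note 6 onset = 27/10b = 1058.824ms

1. 0.0ms @ 0 + 294.118ms (3/4)
2. 294.118ms @ 3/4 + 411.765ms (21/20)
3. 705.882ms @ 9/5 + 117.647ms (3/10)
4. 823.529ms @ 21/10 + 117.647ms (3/10)
5. 941.176ms @ 12/5 + 117.647ms (3/10)
6. 1058.824ms @ 27/10 + 117.647ms (3/10)
7. 1176.471ms @ 3 + 588.235ms (3/2)
8. 1764.706ms @ 9/2 + 588.235ms (3/2)
9. 2352.941ms @ 6 + 392.157ms (1)
10. 2745.098ms @ 7 + 392.157ms (1)
11. 3137.255ms @ 8 + 392.157ms (1)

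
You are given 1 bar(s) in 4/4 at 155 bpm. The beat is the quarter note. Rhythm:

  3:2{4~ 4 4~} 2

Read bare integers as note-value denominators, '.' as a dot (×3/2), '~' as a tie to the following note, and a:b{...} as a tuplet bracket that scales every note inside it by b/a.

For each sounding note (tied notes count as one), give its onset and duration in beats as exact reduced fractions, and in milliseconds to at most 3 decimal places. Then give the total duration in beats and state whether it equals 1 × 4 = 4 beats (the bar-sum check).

1) 0.0ms=0b +516.129ms=4/3b
2) 516.129ms=4/3b +1032.258ms=8/3b
Σ=4b of 4 (155bpm 4/4) — PASS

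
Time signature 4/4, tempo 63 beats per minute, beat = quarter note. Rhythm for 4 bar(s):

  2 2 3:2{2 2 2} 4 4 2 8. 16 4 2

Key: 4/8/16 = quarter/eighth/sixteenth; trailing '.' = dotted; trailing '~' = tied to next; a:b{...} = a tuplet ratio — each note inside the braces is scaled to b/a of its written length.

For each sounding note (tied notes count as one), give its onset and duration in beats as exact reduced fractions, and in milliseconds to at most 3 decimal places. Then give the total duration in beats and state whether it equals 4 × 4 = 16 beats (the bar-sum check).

1) 0.0ms=0b +1904.762ms=2b
2) 1904.762ms=2b +1904.762ms=2b
3) 3809.524ms=4b +1269.841ms=4/3b
4) 5079.365ms=16/3b +1269.841ms=4/3b
5) 6349.206ms=20/3b +1269.841ms=4/3b
6) 7619.048ms=8b +952.381ms=1b
7) 8571.429ms=9b +952.381ms=1b
8) 9523.81ms=10b +1904.762ms=2b
9) 11428.571ms=12b +714.286ms=3/4b
10) 12142.857ms=51/4b +238.095ms=1/4b
11) 12380.952ms=13b +952.381ms=1b
12) 13333.333ms=14b +1904.762ms=2b
Σ=16b of 16 (63bpm 4/4) — PASS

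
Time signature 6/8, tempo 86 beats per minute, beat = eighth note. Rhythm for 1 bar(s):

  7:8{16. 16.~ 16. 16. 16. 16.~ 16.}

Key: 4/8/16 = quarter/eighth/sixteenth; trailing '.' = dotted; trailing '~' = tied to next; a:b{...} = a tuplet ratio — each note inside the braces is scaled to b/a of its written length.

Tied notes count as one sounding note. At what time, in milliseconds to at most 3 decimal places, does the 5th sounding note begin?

note 5 onset = 30/7b = 2990.033ms

1. 0.0ms @ 0 + 598.007ms (6/7)
2. 598.007ms @ 6/7 + 1196.013ms (12/7)
3. 1794.02ms @ 18/7 + 598.007ms (6/7)
4. 2392.027ms @ 24/7 + 598.007ms (6/7)
5. 2990.033ms @ 30/7 + 1196.013ms (12/7)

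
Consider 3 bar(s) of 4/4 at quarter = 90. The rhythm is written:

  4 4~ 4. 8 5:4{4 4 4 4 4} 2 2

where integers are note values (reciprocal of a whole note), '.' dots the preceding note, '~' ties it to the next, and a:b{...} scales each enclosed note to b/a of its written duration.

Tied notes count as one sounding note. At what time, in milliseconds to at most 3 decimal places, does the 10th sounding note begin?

1. 0.0ms @ 0 + 666.667ms (1)
2. 666.667ms @ 1 + 1666.667ms (5/2)
3. 2333.333ms @ 7/2 + 333.333ms (1/2)
4. 2666.667ms @ 4 + 533.333ms (4/5)
5. 3200.0ms @ 24/5 + 533.333ms (4/5)
6. 3733.333ms @ 28/5 + 533.333ms (4/5)
7. 4266.667ms @ 32/5 + 533.333ms (4/5)
8. 4800.0ms @ 36/5 + 533.333ms (4/5)
9. 5333.333ms @ 8 + 1333.333ms (2)
10. 6666.667ms @ 10 + 1333.333ms (2)

note 10 onset = 10b = 6666.667ms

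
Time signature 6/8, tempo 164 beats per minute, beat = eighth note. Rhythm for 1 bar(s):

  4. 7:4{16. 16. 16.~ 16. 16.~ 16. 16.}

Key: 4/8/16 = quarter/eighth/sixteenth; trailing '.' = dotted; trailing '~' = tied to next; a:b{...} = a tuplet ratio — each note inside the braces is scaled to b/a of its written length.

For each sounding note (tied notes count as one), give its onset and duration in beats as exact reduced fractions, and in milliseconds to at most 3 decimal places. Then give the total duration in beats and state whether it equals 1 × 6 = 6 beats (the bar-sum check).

1) 0.0ms=0b +1097.561ms=3b
2) 1097.561ms=3b +156.794ms=3/7b
3) 1254.355ms=24/7b +156.794ms=3/7b
4) 1411.15ms=27/7b +313.589ms=6/7b
5) 1724.739ms=33/7b +313.589ms=6/7b
6) 2038.328ms=39/7b +156.794ms=3/7b
Σ=6b of 6 (164bpm 6/8) — PASS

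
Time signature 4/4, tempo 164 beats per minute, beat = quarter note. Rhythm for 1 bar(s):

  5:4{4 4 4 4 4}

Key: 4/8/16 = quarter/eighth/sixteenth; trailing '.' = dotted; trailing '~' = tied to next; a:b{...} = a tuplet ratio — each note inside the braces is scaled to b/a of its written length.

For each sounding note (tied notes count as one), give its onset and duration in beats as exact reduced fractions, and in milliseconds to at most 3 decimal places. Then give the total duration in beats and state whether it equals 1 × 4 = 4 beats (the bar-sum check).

1) 0.0ms=0b +292.683ms=4/5b
2) 292.683ms=4/5b +292.683ms=4/5b
3) 585.366ms=8/5b +292.683ms=4/5b
4) 878.049ms=12/5b +292.683ms=4/5b
5) 1170.732ms=16/5b +292.683ms=4/5b
Σ=4b of 4 (164bpm 4/4) — PASS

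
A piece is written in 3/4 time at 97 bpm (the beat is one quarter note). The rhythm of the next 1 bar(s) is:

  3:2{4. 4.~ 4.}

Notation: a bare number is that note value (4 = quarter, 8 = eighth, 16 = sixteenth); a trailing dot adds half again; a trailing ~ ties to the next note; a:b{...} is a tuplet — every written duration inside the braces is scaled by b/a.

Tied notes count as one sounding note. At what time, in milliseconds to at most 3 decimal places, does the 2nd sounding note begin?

1. 0.0ms @ 0 + 618.557ms (1)
2. 618.557ms @ 1 + 1237.113ms (2)

note 2 onset = 1b = 618.557ms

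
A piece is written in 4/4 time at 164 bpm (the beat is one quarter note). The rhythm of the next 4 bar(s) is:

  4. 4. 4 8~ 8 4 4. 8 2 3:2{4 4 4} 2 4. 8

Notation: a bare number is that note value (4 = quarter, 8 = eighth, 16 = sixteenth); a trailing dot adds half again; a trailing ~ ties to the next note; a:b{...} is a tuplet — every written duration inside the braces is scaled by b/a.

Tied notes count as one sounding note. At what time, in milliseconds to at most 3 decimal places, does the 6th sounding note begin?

note 6 onset = 6b = 2195.122ms

1. 0.0ms @ 0 + 548.78ms (3/2)
2. 548.78ms @ 3/2 + 548.78ms (3/2)
3. 1097.561ms @ 3 + 365.854ms (1)
4. 1463.415ms @ 4 + 365.854ms (1)
5. 1829.268ms @ 5 + 365.854ms (1)
6. 2195.122ms @ 6 + 548.78ms (3/2)
7. 2743.902ms @ 15/2 + 182.927ms (1/2)
8. 2926.829ms @ 8 + 731.707ms (2)
9. 3658.537ms @ 10 + 243.902ms (2/3)
10. 3902.439ms @ 32/3 + 243.902ms (2/3)
11. 4146.341ms @ 34/3 + 243.902ms (2/3)
12. 4390.244ms @ 12 + 731.707ms (2)
13. 5121.951ms @ 14 + 548.78ms (3/2)
14. 5670.732ms @ 31/2 + 182.927ms (1/2)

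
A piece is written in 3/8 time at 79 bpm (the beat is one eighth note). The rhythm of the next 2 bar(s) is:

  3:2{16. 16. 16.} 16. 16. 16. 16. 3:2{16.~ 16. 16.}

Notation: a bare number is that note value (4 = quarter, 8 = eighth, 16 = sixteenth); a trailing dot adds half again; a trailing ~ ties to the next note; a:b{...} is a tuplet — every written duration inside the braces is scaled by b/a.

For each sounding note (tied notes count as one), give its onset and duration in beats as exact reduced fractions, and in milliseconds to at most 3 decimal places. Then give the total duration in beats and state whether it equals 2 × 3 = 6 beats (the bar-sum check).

1) 0.0ms=0b +379.747ms=1/2b
2) 379.747ms=1/2b +379.747ms=1/2b
3) 759.494ms=1b +379.747ms=1/2b
4) 1139.241ms=3/2b +569.62ms=3/4b
5) 1708.861ms=9/4b +569.62ms=3/4b
6) 2278.481ms=3b +569.62ms=3/4b
7) 2848.101ms=15/4b +569.62ms=3/4b
8) 3417.722ms=9/2b +759.494ms=1b
9) 4177.215ms=11/2b +379.747ms=1/2b
Σ=6b of 6 (79bpm 3/8) — PASS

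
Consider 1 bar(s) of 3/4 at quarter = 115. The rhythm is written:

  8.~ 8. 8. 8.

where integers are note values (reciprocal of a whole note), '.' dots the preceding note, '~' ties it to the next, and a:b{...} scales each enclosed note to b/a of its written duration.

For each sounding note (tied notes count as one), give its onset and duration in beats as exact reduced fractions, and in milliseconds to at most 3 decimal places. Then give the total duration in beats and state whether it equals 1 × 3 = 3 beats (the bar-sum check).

1) 0.0ms=0b +782.609ms=3/2b
2) 782.609ms=3/2b +391.304ms=3/4b
3) 1173.913ms=9/4b +391.304ms=3/4b
Σ=3b of 3 (115bpm 3/4) — PASS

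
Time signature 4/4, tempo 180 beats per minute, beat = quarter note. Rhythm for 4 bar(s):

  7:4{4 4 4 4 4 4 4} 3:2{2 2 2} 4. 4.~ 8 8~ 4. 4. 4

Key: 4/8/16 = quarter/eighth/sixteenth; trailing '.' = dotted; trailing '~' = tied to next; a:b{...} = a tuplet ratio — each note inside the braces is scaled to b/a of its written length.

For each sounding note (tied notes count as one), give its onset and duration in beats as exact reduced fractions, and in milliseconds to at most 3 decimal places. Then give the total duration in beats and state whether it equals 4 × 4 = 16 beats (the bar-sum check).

1) 0.0ms=0b +190.476ms=4/7b
2) 190.476ms=4/7b +190.476ms=4/7b
3) 380.952ms=8/7b +190.476ms=4/7b
4) 571.429ms=12/7b +190.476ms=4/7b
5) 761.905ms=16/7b +190.476ms=4/7b
6) 952.381ms=20/7b +190.476ms=4/7b
7) 1142.857ms=24/7b +190.476ms=4/7b
8) 1333.333ms=4b +444.444ms=4/3b
9) 1777.778ms=16/3b +444.444ms=4/3b
10) 2222.222ms=20/3b +444.444ms=4/3b
11) 2666.667ms=8b +500.0ms=3/2b
12) 3166.667ms=19/2b +666.667ms=2b
13) 3833.333ms=23/2b +666.667ms=2b
14) 4500.0ms=27/2b +500.0ms=3/2b
15) 5000.0ms=15b +333.333ms=1b
Σ=16b of 16 (180bpm 4/4) — PASS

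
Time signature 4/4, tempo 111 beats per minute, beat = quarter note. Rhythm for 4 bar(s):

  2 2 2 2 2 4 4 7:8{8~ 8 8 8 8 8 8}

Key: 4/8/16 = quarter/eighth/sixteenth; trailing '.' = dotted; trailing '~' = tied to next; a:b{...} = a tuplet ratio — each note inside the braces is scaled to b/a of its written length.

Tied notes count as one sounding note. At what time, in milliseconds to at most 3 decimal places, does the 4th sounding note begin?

1. 0.0ms @ 0 + 1081.081ms (2)
2. 1081.081ms @ 2 + 1081.081ms (2)
3. 2162.162ms @ 4 + 1081.081ms (2)
4. 3243.243ms @ 6 + 1081.081ms (2)
5. 4324.324ms @ 8 + 1081.081ms (2)
6. 5405.405ms @ 10 + 540.541ms (1)
7. 5945.946ms @ 11 + 540.541ms (1)
8. 6486.486ms @ 12 + 617.761ms (8/7)
9. 7104.247ms @ 92/7 + 308.88ms (4/7)
10. 7413.127ms @ 96/7 + 308.88ms (4/7)
11. 7722.008ms @ 100/7 + 308.88ms (4/7)
12. 8030.888ms @ 104/7 + 308.88ms (4/7)
13. 8339.768ms @ 108/7 + 308.88ms (4/7)

note 4 onset = 6b = 3243.243ms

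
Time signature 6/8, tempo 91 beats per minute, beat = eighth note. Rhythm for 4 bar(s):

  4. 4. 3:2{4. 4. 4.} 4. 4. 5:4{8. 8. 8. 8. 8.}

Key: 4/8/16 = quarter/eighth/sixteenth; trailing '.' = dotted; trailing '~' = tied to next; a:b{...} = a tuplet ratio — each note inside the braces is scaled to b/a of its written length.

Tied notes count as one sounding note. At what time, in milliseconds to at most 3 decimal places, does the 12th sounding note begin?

1. 0.0ms @ 0 + 1978.022ms (3)
2. 1978.022ms @ 3 + 1978.022ms (3)
3. 3956.044ms @ 6 + 1318.681ms (2)
4. 5274.725ms @ 8 + 1318.681ms (2)
5. 6593.407ms @ 10 + 1318.681ms (2)
6. 7912.088ms @ 12 + 1978.022ms (3)
7. 9890.11ms @ 15 + 1978.022ms (3)
8. 11868.132ms @ 18 + 791.209ms (6/5)
9. 12659.341ms @ 96/5 + 791.209ms (6/5)
10. 13450.549ms @ 102/5 + 791.209ms (6/5)
11. 14241.758ms @ 108/5 + 791.209ms (6/5)
12. 15032.967ms @ 114/5 + 791.209ms (6/5)

note 12 onset = 114/5b = 15032.967ms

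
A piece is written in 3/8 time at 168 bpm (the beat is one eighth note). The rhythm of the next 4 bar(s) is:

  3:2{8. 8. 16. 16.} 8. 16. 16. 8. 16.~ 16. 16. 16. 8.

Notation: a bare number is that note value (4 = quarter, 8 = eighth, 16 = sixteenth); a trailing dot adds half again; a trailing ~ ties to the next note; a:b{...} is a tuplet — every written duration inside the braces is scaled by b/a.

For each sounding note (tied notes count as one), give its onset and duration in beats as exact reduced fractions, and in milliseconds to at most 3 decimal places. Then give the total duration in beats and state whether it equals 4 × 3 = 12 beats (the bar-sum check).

1) 0.0ms=0b +357.143ms=1b
2) 357.143ms=1b +357.143ms=1b
3) 714.286ms=2b +178.571ms=1/2b
4) 892.857ms=5/2b +178.571ms=1/2b
5) 1071.429ms=3b +535.714ms=3/2b
6) 1607.143ms=9/2b +267.857ms=3/4b
7) 1875.0ms=21/4b +267.857ms=3/4b
8) 2142.857ms=6b +535.714ms=3/2b
9) 2678.571ms=15/2b +535.714ms=3/2b
10) 3214.286ms=9b +267.857ms=3/4b
11) 3482.143ms=39/4b +267.857ms=3/4b
12) 3750.0ms=21/2b +535.714ms=3/2b
Σ=12b of 12 (168bpm 3/8) — PASS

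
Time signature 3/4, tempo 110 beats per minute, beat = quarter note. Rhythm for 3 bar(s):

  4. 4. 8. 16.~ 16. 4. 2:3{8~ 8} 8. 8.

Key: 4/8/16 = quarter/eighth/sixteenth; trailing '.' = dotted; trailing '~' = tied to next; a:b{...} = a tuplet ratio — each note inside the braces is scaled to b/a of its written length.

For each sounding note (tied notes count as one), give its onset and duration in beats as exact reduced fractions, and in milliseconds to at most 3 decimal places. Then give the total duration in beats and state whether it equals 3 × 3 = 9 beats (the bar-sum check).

1) 0.0ms=0b +818.182ms=3/2b
2) 818.182ms=3/2b +818.182ms=3/2b
3) 1636.364ms=3b +409.091ms=3/4b
4) 2045.455ms=15/4b +409.091ms=3/4b
5) 2454.545ms=9/2b +818.182ms=3/2b
6) 3272.727ms=6b +818.182ms=3/2b
7) 4090.909ms=15/2b +409.091ms=3/4b
8) 4500.0ms=33/4b +409.091ms=3/4b
Σ=9b of 9 (110bpm 3/4) — PASS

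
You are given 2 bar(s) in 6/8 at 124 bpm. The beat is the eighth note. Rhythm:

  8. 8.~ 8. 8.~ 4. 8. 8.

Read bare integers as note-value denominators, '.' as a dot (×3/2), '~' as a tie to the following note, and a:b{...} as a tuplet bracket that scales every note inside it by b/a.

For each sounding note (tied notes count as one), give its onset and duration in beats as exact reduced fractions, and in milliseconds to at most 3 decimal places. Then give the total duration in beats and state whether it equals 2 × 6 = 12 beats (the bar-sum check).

1) 0.0ms=0b +725.806ms=3/2b
2) 725.806ms=3/2b +1451.613ms=3b
3) 2177.419ms=9/2b +2177.419ms=9/2b
4) 4354.839ms=9b +725.806ms=3/2b
5) 5080.645ms=21/2b +725.806ms=3/2b
Σ=12b of 12 (124bpm 6/8) — PASS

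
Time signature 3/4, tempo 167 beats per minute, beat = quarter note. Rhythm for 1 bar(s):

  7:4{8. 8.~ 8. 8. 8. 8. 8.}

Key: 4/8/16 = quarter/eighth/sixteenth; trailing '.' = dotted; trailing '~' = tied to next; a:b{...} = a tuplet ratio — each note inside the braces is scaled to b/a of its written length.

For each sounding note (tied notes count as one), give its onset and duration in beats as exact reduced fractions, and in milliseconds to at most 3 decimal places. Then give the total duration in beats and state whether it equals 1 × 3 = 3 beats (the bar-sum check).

1) 0.0ms=0b +153.978ms=3/7b
2) 153.978ms=3/7b +307.956ms=6/7b
3) 461.933ms=9/7b +153.978ms=3/7b
4) 615.911ms=12/7b +153.978ms=3/7b
5) 769.889ms=15/7b +153.978ms=3/7b
6) 923.867ms=18/7b +153.978ms=3/7b
Σ=3b of 3 (167bpm 3/4) — PASS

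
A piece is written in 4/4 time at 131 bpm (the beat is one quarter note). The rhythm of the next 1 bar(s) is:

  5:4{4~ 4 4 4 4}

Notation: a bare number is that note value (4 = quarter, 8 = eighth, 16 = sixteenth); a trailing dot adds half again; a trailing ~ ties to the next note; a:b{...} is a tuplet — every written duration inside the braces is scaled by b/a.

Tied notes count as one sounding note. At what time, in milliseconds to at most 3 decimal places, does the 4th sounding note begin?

1. 0.0ms @ 0 + 732.824ms (8/5)
2. 732.824ms @ 8/5 + 366.412ms (4/5)
3. 1099.237ms @ 12/5 + 366.412ms (4/5)
4. 1465.649ms @ 16/5 + 366.412ms (4/5)

note 4 onset = 16/5b = 1465.649ms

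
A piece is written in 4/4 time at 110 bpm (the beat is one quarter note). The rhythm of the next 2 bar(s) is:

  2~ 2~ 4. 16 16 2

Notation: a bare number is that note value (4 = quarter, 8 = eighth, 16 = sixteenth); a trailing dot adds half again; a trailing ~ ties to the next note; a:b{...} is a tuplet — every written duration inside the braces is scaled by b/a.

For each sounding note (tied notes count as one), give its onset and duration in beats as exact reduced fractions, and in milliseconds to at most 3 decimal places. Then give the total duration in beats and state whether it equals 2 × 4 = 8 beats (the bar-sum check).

1) 0.0ms=0b +3000.0ms=11/2b
2) 3000.0ms=11/2b +136.364ms=1/4b
3) 3136.364ms=23/4b +136.364ms=1/4b
4) 3272.727ms=6b +1090.909ms=2b
Σ=8b of 8 (110bpm 4/4) — PASS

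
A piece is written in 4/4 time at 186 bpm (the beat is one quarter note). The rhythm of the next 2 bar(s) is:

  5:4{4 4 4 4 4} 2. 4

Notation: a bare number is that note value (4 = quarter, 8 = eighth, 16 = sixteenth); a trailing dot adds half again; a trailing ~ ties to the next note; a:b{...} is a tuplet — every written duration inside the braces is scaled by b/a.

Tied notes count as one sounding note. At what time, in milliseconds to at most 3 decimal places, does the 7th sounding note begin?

1. 0.0ms @ 0 + 258.065ms (4/5)
2. 258.065ms @ 4/5 + 258.065ms (4/5)
3. 516.129ms @ 8/5 + 258.065ms (4/5)
4. 774.194ms @ 12/5 + 258.065ms (4/5)
5. 1032.258ms @ 16/5 + 258.065ms (4/5)
6. 1290.323ms @ 4 + 967.742ms (3)
7. 2258.065ms @ 7 + 322.581ms (1)

note 7 onset = 7b = 2258.065ms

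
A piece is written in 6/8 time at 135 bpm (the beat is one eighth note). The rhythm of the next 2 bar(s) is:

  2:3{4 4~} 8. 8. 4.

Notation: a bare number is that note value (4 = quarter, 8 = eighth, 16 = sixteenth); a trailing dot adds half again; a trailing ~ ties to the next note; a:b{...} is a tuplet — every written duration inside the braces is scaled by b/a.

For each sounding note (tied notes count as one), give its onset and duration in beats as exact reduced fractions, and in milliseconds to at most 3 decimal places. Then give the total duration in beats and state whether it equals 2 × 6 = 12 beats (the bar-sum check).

1) 0.0ms=0b +1333.333ms=3b
2) 1333.333ms=3b +2000.0ms=9/2b
3) 3333.333ms=15/2b +666.667ms=3/2b
4) 4000.0ms=9b +1333.333ms=3b
Σ=12b of 12 (135bpm 6/8) — PASS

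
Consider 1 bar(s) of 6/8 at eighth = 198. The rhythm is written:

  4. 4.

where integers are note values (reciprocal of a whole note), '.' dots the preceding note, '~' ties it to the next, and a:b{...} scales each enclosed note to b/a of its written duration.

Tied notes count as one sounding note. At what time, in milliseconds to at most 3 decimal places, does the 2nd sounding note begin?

1. 0.0ms @ 0 + 909.091ms (3)
2. 909.091ms @ 3 + 909.091ms (3)

note 2 onset = 3b = 909.091ms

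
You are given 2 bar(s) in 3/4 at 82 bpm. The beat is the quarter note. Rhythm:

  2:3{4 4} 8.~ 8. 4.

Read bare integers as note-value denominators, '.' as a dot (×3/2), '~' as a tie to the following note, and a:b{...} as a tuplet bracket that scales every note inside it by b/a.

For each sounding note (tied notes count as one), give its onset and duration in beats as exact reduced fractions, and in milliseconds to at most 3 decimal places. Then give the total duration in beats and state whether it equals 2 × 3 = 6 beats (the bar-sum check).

1) 0.0ms=0b +1097.561ms=3/2b
2) 1097.561ms=3/2b +1097.561ms=3/2b
3) 2195.122ms=3b +1097.561ms=3/2b
4) 3292.683ms=9/2b +1097.561ms=3/2b
Σ=6b of 6 (82bpm 3/4) — PASS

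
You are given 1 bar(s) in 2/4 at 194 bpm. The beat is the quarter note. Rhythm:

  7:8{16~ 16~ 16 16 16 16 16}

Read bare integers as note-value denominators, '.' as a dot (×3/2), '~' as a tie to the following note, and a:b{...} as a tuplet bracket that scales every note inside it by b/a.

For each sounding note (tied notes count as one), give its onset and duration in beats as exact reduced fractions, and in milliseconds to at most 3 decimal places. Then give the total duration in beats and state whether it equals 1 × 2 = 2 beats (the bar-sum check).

1) 0.0ms=0b +265.096ms=6/7b
2) 265.096ms=6/7b +88.365ms=2/7b
3) 353.461ms=8/7b +88.365ms=2/7b
4) 441.826ms=10/7b +88.365ms=2/7b
5) 530.191ms=12/7b +88.365ms=2/7b
Σ=2b of 2 (194bpm 2/4) — PASS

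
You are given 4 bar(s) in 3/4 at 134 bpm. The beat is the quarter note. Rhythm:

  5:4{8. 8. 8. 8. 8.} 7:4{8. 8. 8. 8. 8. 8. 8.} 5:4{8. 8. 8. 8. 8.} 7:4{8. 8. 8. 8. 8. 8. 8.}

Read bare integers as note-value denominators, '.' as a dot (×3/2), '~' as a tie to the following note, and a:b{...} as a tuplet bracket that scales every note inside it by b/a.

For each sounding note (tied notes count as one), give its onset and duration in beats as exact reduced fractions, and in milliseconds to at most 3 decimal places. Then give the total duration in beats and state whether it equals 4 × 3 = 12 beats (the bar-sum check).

1) 0.0ms=0b +268.657ms=3/5b
2) 268.657ms=3/5b +268.657ms=3/5b
3) 537.313ms=6/5b +268.657ms=3/5b
4) 805.97ms=9/5b +268.657ms=3/5b
5) 1074.627ms=12/5b +268.657ms=3/5b
6) 1343.284ms=3b +191.898ms=3/7b
7) 1535.181ms=24/7b +191.898ms=3/7b
8) 1727.079ms=27/7b +191.898ms=3/7b
9) 1918.977ms=30/7b +191.898ms=3/7b
10) 2110.874ms=33/7b +191.898ms=3/7b
11) 2302.772ms=36/7b +191.898ms=3/7b
12) 2494.67ms=39/7b +191.898ms=3/7b
13) 2686.567ms=6b +268.657ms=3/5b
14) 2955.224ms=33/5b +268.657ms=3/5b
15) 3223.881ms=36/5b +268.657ms=3/5b
16) 3492.537ms=39/5b +268.657ms=3/5b
17) 3761.194ms=42/5b +268.657ms=3/5b
18) 4029.851ms=9b +191.898ms=3/7b
19) 4221.748ms=66/7b +191.898ms=3/7b
20) 4413.646ms=69/7b +191.898ms=3/7b
21) 4605.544ms=72/7b +191.898ms=3/7b
22) 4797.441ms=75/7b +191.898ms=3/7b
23) 4989.339ms=78/7b +191.898ms=3/7b
24) 5181.237ms=81/7b +191.898ms=3/7b
Σ=12b of 12 (134bpm 3/4) — PASS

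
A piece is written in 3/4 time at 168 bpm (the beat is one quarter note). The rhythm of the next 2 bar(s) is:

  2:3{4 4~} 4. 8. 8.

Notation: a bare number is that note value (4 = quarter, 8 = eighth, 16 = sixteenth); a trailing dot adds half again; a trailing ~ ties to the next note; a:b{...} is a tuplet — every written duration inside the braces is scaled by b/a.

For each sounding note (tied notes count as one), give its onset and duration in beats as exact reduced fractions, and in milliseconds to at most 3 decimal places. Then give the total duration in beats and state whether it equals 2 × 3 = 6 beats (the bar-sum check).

1) 0.0ms=0b +535.714ms=3/2b
2) 535.714ms=3/2b +1071.429ms=3b
3) 1607.143ms=9/2b +267.857ms=3/4b
4) 1875.0ms=21/4b +267.857ms=3/4b
Σ=6b of 6 (168bpm 3/4) — PASS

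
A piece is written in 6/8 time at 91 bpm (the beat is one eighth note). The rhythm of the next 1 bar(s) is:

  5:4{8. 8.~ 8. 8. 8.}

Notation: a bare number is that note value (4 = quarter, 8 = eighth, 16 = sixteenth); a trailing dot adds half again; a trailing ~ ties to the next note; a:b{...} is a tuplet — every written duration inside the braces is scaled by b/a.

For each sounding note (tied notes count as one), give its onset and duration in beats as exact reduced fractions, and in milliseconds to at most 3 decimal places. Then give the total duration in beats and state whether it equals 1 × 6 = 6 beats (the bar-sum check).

1) 0.0ms=0b +791.209ms=6/5b
2) 791.209ms=6/5b +1582.418ms=12/5b
3) 2373.626ms=18/5b +791.209ms=6/5b
4) 3164.835ms=24/5b +791.209ms=6/5b
Σ=6b of 6 (91bpm 6/8) — PASS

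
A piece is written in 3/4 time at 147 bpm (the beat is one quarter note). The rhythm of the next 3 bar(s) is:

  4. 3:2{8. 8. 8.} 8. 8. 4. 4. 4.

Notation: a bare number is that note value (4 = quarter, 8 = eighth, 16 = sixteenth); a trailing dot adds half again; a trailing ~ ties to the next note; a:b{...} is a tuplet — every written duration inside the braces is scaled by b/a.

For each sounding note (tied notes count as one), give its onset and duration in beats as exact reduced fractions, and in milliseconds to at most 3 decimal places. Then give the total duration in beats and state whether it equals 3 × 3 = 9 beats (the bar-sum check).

1) 0.0ms=0b +612.245ms=3/2b
2) 612.245ms=3/2b +204.082ms=1/2b
3) 816.327ms=2b +204.082ms=1/2b
4) 1020.408ms=5/2b +204.082ms=1/2b
5) 1224.49ms=3b +306.122ms=3/4b
6) 1530.612ms=15/4b +306.122ms=3/4b
7) 1836.735ms=9/2b +612.245ms=3/2b
8) 2448.98ms=6b +612.245ms=3/2b
9) 3061.224ms=15/2b +612.245ms=3/2b
Σ=9b of 9 (147bpm 3/4) — PASS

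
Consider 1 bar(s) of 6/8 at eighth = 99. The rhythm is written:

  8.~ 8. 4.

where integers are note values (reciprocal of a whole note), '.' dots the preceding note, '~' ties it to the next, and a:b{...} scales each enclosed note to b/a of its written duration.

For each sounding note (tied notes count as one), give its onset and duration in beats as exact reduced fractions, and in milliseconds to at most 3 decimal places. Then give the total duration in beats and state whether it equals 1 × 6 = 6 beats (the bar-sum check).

1) 0.0ms=0b +1818.182ms=3b
2) 1818.182ms=3b +1818.182ms=3b
Σ=6b of 6 (99bpm 6/8) — PASS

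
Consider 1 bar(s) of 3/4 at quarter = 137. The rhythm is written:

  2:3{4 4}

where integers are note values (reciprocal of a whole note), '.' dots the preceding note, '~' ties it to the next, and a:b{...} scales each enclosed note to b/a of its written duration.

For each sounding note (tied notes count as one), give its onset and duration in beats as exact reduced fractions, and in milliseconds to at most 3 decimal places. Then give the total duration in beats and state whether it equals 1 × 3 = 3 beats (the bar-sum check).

1) 0.0ms=0b +656.934ms=3/2b
2) 656.934ms=3/2b +656.934ms=3/2b
Σ=3b of 3 (137bpm 3/4) — PASS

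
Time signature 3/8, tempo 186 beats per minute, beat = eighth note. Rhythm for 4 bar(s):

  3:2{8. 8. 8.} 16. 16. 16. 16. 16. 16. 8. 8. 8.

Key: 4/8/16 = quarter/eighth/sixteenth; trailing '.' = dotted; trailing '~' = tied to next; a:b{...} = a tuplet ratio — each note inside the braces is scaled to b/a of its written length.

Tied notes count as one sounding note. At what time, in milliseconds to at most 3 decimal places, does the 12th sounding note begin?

1. 0.0ms @ 0 + 322.581ms (1)
2. 322.581ms @ 1 + 322.581ms (1)
3. 645.161ms @ 2 + 322.581ms (1)
4. 967.742ms @ 3 + 241.935ms (3/4)
5. 1209.677ms @ 15/4 + 241.935ms (3/4)
6. 1451.613ms @ 9/2 + 241.935ms (3/4)
7. 1693.548ms @ 21/4 + 241.935ms (3/4)
8. 1935.484ms @ 6 + 241.935ms (3/4)
9. 2177.419ms @ 27/4 + 241.935ms (3/4)
10. 2419.355ms @ 15/2 + 483.871ms (3/2)
11. 2903.226ms @ 9 + 483.871ms (3/2)
12. 3387.097ms @ 21/2 + 483.871ms (3/2)

note 12 onset = 21/2b = 3387.097ms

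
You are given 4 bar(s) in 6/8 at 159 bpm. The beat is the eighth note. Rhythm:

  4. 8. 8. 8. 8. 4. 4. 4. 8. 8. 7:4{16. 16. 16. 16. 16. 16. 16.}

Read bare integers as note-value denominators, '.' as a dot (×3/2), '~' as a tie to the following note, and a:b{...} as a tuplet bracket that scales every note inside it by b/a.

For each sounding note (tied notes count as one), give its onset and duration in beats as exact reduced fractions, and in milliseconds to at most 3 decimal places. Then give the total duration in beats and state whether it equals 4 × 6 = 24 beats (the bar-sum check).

1) 0.0ms=0b +1132.075ms=3b
2) 1132.075ms=3b +566.038ms=3/2b
3) 1698.113ms=9/2b +566.038ms=3/2b
4) 2264.151ms=6b +566.038ms=3/2b
5) 2830.189ms=15/2b +566.038ms=3/2b
6) 3396.226ms=9b +1132.075ms=3b
7) 4528.302ms=12b +1132.075ms=3b
8) 5660.377ms=15b +1132.075ms=3b
9) 6792.453ms=18b +566.038ms=3/2b
10) 7358.491ms=39/2b +566.038ms=3/2b
11) 7924.528ms=21b +161.725ms=3/7b
12) 8086.253ms=150/7b +161.725ms=3/7b
13) 8247.978ms=153/7b +161.725ms=3/7b
14) 8409.704ms=156/7b +161.725ms=3/7b
15) 8571.429ms=159/7b +161.725ms=3/7b
16) 8733.154ms=162/7b +161.725ms=3/7b
17) 8894.879ms=165/7b +161.725ms=3/7b
Σ=24b of 24 (159bpm 6/8) — PASS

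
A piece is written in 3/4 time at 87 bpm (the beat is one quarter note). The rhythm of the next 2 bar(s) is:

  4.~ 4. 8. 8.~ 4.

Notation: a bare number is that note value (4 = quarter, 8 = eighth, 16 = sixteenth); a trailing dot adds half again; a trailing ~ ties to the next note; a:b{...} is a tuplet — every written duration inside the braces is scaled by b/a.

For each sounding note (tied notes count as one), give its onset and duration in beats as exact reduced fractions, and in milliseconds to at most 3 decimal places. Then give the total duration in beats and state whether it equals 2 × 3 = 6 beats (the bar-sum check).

1) 0.0ms=0b +2068.966ms=3b
2) 2068.966ms=3b +517.241ms=3/4b
3) 2586.207ms=15/4b +1551.724ms=9/4b
Σ=6b of 6 (87bpm 3/4) — PASS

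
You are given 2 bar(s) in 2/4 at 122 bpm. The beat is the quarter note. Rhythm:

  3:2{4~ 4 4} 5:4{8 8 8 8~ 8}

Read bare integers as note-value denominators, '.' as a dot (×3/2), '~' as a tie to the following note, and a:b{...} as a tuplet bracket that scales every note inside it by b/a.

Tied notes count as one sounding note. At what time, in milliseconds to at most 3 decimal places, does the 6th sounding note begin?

note 6 onset = 16/5b = 1573.77ms

1. 0.0ms @ 0 + 655.738ms (4/3)
2. 655.738ms @ 4/3 + 327.869ms (2/3)
3. 983.607ms @ 2 + 196.721ms (2/5)
4. 1180.328ms @ 12/5 + 196.721ms (2/5)
5. 1377.049ms @ 14/5 + 196.721ms (2/5)
6. 1573.77ms @ 16/5 + 393.443ms (4/5)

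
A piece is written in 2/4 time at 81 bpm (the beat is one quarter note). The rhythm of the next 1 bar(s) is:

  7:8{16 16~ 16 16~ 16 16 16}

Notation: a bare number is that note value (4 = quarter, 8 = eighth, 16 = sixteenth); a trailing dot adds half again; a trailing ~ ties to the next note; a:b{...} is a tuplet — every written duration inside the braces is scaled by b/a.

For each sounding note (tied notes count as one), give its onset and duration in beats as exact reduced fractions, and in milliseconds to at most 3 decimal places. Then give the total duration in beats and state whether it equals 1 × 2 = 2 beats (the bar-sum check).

1) 0.0ms=0b +211.64ms=2/7b
2) 211.64ms=2/7b +423.28ms=4/7b
3) 634.921ms=6/7b +423.28ms=4/7b
4) 1058.201ms=10/7b +211.64ms=2/7b
5) 1269.841ms=12/7b +211.64ms=2/7b
Σ=2b of 2 (81bpm 2/4) — PASS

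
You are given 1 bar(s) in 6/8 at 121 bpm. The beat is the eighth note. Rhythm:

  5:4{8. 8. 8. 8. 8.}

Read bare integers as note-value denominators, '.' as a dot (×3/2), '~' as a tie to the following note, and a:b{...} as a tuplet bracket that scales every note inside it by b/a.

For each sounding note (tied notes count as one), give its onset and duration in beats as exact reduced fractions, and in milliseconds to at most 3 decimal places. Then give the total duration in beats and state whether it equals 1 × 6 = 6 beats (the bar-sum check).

1) 0.0ms=0b +595.041ms=6/5b
2) 595.041ms=6/5b +595.041ms=6/5b
3) 1190.083ms=12/5b +595.041ms=6/5b
4) 1785.124ms=18/5b +595.041ms=6/5b
5) 2380.165ms=24/5b +595.041ms=6/5b
Σ=6b of 6 (121bpm 6/8) — PASS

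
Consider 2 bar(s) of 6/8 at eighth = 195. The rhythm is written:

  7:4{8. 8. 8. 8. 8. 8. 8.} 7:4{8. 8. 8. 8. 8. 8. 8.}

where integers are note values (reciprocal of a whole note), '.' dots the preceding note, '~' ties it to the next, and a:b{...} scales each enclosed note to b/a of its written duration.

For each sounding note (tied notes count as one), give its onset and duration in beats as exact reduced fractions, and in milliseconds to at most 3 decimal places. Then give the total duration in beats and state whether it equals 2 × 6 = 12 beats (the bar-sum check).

1) 0.0ms=0b +263.736ms=6/7b
2) 263.736ms=6/7b +263.736ms=6/7b
3) 527.473ms=12/7b +263.736ms=6/7b
4) 791.209ms=18/7b +263.736ms=6/7b
5) 1054.945ms=24/7b +263.736ms=6/7b
6) 1318.681ms=30/7b +263.736ms=6/7b
7) 1582.418ms=36/7b +263.736ms=6/7b
8) 1846.154ms=6b +263.736ms=6/7b
9) 2109.89ms=48/7b +263.736ms=6/7b
10) 2373.626ms=54/7b +263.736ms=6/7b
11) 2637.363ms=60/7b +263.736ms=6/7b
12) 2901.099ms=66/7b +263.736ms=6/7b
13) 3164.835ms=72/7b +263.736ms=6/7b
14) 3428.571ms=78/7b +263.736ms=6/7b
Σ=12b of 12 (195bpm 6/8) — PASS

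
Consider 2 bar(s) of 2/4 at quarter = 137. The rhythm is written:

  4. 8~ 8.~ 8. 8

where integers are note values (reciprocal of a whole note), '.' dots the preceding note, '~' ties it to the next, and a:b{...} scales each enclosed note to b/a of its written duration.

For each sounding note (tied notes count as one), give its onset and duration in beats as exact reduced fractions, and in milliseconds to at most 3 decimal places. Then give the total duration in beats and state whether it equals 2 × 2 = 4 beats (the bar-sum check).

1) 0.0ms=0b +656.934ms=3/2b
2) 656.934ms=3/2b +875.912ms=2b
3) 1532.847ms=7/2b +218.978ms=1/2b
Σ=4b of 4 (137bpm 2/4) — PASS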